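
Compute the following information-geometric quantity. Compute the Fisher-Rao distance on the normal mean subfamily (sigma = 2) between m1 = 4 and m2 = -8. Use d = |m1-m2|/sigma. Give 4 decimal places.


On the fixed-variance normal subfamily, geodesic distance = |m1-m2|/sigma.
|4 - -8| = 12.
sigma = 2.
d = 12/2 = 6.0000

6.0000


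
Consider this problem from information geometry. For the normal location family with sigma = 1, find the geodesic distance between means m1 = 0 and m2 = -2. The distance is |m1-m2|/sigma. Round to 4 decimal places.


On the fixed-variance normal subfamily, geodesic distance = |m1-m2|/sigma.
|0 - -2| = 2.
sigma = 1.
d = 2/1 = 2.0000

2.0000


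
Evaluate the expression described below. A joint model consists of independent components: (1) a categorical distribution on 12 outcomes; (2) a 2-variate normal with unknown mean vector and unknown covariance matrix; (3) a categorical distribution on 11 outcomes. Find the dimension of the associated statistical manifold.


The dimension of a statistical manifold equals the number of free
(independent) real parameters of the model. For a product of independent
blocks the parameter counts add.
- categorical on 12 outcomes (probabilities sum to 1): 12-1 = 11.
- 2-variate normal: 2 (mean) + 2*3/2 = 3 (symmetric covariance) = 5.
- categorical on 11 outcomes (probabilities sum to 1): 11-1 = 10.
Total = 11 + 5 + 10 = 26.
Dimension = 26

26


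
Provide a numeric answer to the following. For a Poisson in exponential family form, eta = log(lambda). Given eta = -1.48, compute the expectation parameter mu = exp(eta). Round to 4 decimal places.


Expectation parameter for Poisson exponential family:
mu = exp(eta).
eta = -1.48.
mu = exp(-1.48) = 0.2276

0.2276


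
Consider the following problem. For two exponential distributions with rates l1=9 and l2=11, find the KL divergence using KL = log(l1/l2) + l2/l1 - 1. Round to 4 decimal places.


KL divergence for exponential family:
KL = log(l1/l2) + l2/l1 - 1.
log(9/11) = -0.200671.
11/9 = 1.222222.
KL = -0.200671 + 1.222222 - 1 = 0.0216

0.0216


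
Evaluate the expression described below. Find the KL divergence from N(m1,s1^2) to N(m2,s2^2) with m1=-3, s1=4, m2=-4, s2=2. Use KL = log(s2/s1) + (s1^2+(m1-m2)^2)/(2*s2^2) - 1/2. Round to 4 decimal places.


KL divergence between normal distributions:
KL = log(s2/s1) + (s1^2 + (m1-m2)^2)/(2*s2^2) - 1/2.
log(2/4) = -0.693147.
(4^2 + (-3--4)^2)/(2*2^2) = (16 + 1)/8 = 2.125.
KL = -0.693147 + 2.125 - 0.5 = 0.9319

0.9319


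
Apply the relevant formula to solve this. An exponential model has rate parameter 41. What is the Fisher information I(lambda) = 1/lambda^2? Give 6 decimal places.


Fisher information for exponential: I(lambda) = 1/lambda^2.
lambda = 41, lambda^2 = 1681.
I = 1/1681 = 0.000595

0.000595


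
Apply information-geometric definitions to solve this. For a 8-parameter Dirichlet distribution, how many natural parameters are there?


Exponential family dimension calculation:
Dirichlet with 8 components has 8 natural parameters.

8


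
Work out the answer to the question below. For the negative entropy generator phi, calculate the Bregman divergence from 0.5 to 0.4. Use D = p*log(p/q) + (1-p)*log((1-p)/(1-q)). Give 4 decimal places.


Bregman divergence with negative entropy generator:
D = p*log(p/q) + (1-p)*log((1-p)/(1-q)).
p = 0.5, q = 0.4.
p*log(p/q) = 0.5*log(0.5/0.4) = 0.111572.
(1-p)*log((1-p)/(1-q)) = 0.5*log(0.5/0.6) = -0.091161.
D = 0.111572 + -0.091161 = 0.0204

0.0204


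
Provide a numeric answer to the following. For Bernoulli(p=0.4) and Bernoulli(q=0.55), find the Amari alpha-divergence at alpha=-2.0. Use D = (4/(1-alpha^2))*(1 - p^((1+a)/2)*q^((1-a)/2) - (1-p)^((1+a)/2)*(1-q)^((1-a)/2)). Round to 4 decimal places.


Amari alpha-divergence:
D = (4/(1-alpha^2))*(1 - p^((1+a)/2)*q^((1-a)/2) - (1-p)^((1+a)/2)*(1-q)^((1-a)/2)).
alpha = -2.0, p = 0.4, q = 0.55.
e1 = (1+alpha)/2 = -0.5, e2 = (1-alpha)/2 = 1.5.
t1 = p^e1 * q^e2 = 0.4^-0.5 * 0.55^1.5 = 0.644932.
t2 = (1-p)^e1 * (1-q)^e2 = 0.6^-0.5 * 0.45^1.5 = 0.389711.
4/(1-alpha^2) = -1.333333.
D = -1.333333*(1 - 0.644932 - 0.389711) = 0.0462

0.0462


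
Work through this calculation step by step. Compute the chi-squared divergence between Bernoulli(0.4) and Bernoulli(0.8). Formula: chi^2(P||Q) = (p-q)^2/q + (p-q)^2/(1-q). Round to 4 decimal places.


Chi-squared divergence between Bernoulli distributions:
chi^2 = (p-q)^2/q + (p-q)^2/(1-q).
p = 0.4, q = 0.8, p-q = -0.4.
(p-q)^2 = 0.16.
term1 = 0.16/0.8 = 0.2.
term2 = 0.16/0.2 = 0.8.
chi^2 = 0.2 + 0.8 = 1.0000

1.0000


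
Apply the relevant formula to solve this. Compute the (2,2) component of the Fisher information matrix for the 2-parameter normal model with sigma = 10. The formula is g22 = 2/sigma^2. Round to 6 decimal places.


For the 2-parameter normal family, the Fisher metric has:
  g11 = 1/sigma^2, g22 = 2/sigma^2.
sigma = 10, sigma^2 = 100.
g22 = 0.020000

0.020000


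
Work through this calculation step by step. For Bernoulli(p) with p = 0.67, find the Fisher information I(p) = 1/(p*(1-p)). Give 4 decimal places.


For Bernoulli(p), Fisher information is I(p) = 1/(p*(1-p)).
p = 0.67, 1-p = 0.33.
p*(1-p) = 0.2211.
I(p) = 1/0.2211 = 4.5228

4.5228


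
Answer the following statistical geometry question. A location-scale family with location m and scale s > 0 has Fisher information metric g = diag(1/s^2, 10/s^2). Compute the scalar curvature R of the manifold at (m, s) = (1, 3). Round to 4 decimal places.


The metric has the form g = (A dm^2 + B ds^2)/s^2 with A = 1, B = 10.
Substitute u = sqrt(A/B)*m: g = B*(du^2 + ds^2)/s^2, i.e. B times the
Poincare upper half-plane metric, which has constant Gaussian curvature -1.
Scaling a 2D metric by a constant c divides the Gaussian curvature by c,
so K = -1/B = -1/(10) = -0.1000 everywhere (the point (m, s) = (1, 3) is irrelevant:
the curvature is constant).
Scalar curvature in dimension 2: R = 2K = -2/(10) = -0.2000.

-0.2000


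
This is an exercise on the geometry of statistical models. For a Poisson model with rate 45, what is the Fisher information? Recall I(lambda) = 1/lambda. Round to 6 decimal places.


Fisher information for Poisson: I(lambda) = 1/lambda.
lambda = 45.
I(lambda) = 1/45 = 0.022222

0.022222


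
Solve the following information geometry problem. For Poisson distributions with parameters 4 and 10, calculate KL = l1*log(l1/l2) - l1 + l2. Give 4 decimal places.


KL divergence for Poisson:
KL = l1*log(l1/l2) - l1 + l2.
l1 = 4, l2 = 10.
log(4/10) = -0.916291.
l1*log(l1/l2) = 4 * -0.916291 = -3.665163.
KL = -3.665163 - 4 + 10 = 2.3348

2.3348


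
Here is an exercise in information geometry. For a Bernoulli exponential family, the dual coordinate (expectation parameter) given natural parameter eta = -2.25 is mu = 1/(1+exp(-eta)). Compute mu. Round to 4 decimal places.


Dual coordinate (expectation parameter) for Bernoulli:
mu = 1/(1+exp(-eta)).
eta = -2.25.
exp(-eta) = exp(2.25) = 9.487736.
mu = 1/(1+9.487736) = 0.0953

0.0953


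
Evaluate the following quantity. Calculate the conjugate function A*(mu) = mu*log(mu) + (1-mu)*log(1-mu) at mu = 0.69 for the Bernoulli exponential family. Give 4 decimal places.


Legendre transform for Bernoulli:
A*(mu) = mu*log(mu) + (1-mu)*log(1-mu).
mu = 0.69, 1-mu = 0.31.
mu*log(mu) = 0.69*log(0.69) = -0.256034.
(1-mu)*log(1-mu) = 0.31*log(0.31) = -0.363067.
A* = -0.256034 + -0.363067 = -0.6191

-0.6191


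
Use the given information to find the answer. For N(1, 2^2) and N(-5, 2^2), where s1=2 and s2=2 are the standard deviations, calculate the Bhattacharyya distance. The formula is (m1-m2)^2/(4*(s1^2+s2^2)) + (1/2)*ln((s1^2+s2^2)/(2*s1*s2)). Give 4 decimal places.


Bhattacharyya distance between two Gaussians:
DB = (m1-m2)^2/(4*(s1^2+s2^2)) + (1/2)*ln((s1^2+s2^2)/(2*s1*s2)).
(m1-m2)^2 = (6)^2 = 36.
s1^2+s2^2 = 4 + 4 = 8.
term1 = 36/32 = 1.125.
term2 = 0.5*ln(8/8.0) = 0.0.
DB = 1.125 + 0.0 = 1.1250

1.1250


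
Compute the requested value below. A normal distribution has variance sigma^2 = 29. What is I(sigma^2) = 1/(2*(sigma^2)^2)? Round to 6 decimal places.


Fisher information for variance: I(sigma^2) = 1/(2*sigma^4).
sigma^2 = 29, so sigma^4 = 841.
I = 1/(2*841) = 1/1682 = 0.000595

0.000595


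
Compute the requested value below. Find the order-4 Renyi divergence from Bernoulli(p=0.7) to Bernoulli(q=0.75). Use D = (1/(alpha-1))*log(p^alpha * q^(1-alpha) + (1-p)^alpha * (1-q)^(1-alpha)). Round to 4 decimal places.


Renyi divergence of order alpha between Bernoulli distributions:
D = (1/(alpha-1))*log(p^alpha * q^(1-alpha) + (1-p)^alpha * (1-q)^(1-alpha)).
alpha = 4, p = 0.7, q = 0.75.
p^alpha * q^(1-alpha) = 0.7^4 * 0.75^-3 = 0.569126.
(1-p)^alpha * (1-q)^(1-alpha) = 0.3^4 * 0.25^-3 = 0.5184.
sum = 0.569126 + 0.5184 = 1.087526.
D = (1/3)*log(1.087526) = 0.0280

0.0280


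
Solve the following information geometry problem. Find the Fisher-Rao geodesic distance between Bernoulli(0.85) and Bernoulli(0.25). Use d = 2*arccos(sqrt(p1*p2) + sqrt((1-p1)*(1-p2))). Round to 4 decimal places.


Geodesic distance on Bernoulli manifold:
d(p1,p2) = 2*arccos(sqrt(p1*p2) + sqrt((1-p1)*(1-p2))).
sqrt(p1*p2) = sqrt(0.85*0.25) = 0.460977.
sqrt((1-p1)*(1-p2)) = sqrt(0.15*0.75) = 0.33541.
arg = 0.460977 + 0.33541 = 0.796387.
d = 2*arccos(0.796387) = 1.2990

1.2990


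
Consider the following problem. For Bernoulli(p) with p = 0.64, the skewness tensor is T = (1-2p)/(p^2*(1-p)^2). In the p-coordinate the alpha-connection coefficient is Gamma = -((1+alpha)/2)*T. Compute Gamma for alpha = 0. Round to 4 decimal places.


Skewness (Amari-Chentsov) tensor: T = (1-2p)/(p^2*(1-p)^2).
p = 0.64, 1-2p = -0.28, p^2 = 0.4096, (1-p)^2 = 0.1296.
T = -0.28/(0.4096 * 0.1296) = -5.274643.
In the p-coordinate, Gamma^(alpha) = Gamma^(0) - (alpha/2)*T with Gamma^(0) = (1/2)*g'(p) = -T/2,
so Gamma^(alpha) = -((1+alpha)/2)*T.
alpha = 0, -(1+alpha)/2 = -0.5.
Gamma = -0.5 * -5.274643 = 2.6373

2.6373


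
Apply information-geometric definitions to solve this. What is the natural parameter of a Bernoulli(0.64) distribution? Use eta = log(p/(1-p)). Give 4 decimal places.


Natural parameter for Bernoulli: eta = log(p/(1-p)).
p = 0.64, 1-p = 0.36.
p/(1-p) = 1.777778.
eta = log(1.777778) = 0.5754

0.5754


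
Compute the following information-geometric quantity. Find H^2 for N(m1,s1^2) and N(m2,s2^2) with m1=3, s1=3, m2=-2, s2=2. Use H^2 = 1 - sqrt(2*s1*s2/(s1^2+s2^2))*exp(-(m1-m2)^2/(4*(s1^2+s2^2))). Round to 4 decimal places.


Squared Hellinger distance for Gaussians:
H^2 = 1 - sqrt(2*s1*s2/(s1^2+s2^2)) * exp(-(m1-m2)^2/(4*(s1^2+s2^2))).
s1^2 = 9, s2^2 = 4, s1^2+s2^2 = 13.
sqrt(2*3*2/(13)) = 0.960769.
(m1-m2)^2 = (5)^2 = 25.
exp(-25/(4*13)) = exp(-0.480769) = 0.618308.
H^2 = 1 - 0.960769*0.618308 = 0.4059

0.4059


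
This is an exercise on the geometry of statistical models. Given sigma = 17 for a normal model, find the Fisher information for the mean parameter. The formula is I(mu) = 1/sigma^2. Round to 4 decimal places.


The Fisher information for the mean of a normal distribution is I(mu) = 1/sigma^2.
sigma = 17, so sigma^2 = 289.
I(mu) = 1/289 = 0.0035

0.0035


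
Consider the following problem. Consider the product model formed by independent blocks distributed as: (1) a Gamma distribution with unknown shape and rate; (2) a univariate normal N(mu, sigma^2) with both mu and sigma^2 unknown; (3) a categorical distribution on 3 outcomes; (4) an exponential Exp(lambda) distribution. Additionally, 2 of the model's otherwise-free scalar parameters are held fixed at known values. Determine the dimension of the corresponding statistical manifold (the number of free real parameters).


The dimension of a statistical manifold equals the number of free
(independent) real parameters of the model. For a product of independent
blocks the parameter counts add.
- Gamma (shape, rate): 2.
- normal (mu, sigma^2): 2.
- categorical on 3 outcomes (probabilities sum to 1): 3-1 = 2.
- exponential (lambda): 1.
Total = 2 + 2 + 2 + 1 = 7.
2 parameter(s) fixed at known values: 7 - 2 = 5.
Dimension = 5

5


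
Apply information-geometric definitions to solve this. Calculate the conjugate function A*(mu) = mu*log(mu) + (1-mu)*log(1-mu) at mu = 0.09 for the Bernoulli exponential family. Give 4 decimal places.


Legendre transform for Bernoulli:
A*(mu) = mu*log(mu) + (1-mu)*log(1-mu).
mu = 0.09, 1-mu = 0.91.
mu*log(mu) = 0.09*log(0.09) = -0.216715.
(1-mu)*log(1-mu) = 0.91*log(0.91) = -0.085823.
A* = -0.216715 + -0.085823 = -0.3025

-0.3025


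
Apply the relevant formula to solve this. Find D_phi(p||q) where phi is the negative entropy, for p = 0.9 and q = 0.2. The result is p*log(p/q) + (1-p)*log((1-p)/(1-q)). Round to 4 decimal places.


Bregman divergence with negative entropy generator:
D = p*log(p/q) + (1-p)*log((1-p)/(1-q)).
p = 0.9, q = 0.2.
p*log(p/q) = 0.9*log(0.9/0.2) = 1.35367.
(1-p)*log((1-p)/(1-q)) = 0.1*log(0.1/0.8) = -0.207944.
D = 1.35367 + -0.207944 = 1.1457

1.1457


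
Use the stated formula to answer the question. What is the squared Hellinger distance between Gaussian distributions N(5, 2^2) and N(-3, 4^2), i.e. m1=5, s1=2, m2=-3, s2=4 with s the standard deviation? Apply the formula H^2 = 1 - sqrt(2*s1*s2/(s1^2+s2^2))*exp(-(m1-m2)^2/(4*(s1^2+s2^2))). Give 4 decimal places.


Squared Hellinger distance for Gaussians:
H^2 = 1 - sqrt(2*s1*s2/(s1^2+s2^2)) * exp(-(m1-m2)^2/(4*(s1^2+s2^2))).
s1^2 = 4, s2^2 = 16, s1^2+s2^2 = 20.
sqrt(2*2*4/(20)) = 0.894427.
(m1-m2)^2 = (8)^2 = 64.
exp(-64/(4*20)) = exp(-0.8) = 0.449329.
H^2 = 1 - 0.894427*0.449329 = 0.5981

0.5981


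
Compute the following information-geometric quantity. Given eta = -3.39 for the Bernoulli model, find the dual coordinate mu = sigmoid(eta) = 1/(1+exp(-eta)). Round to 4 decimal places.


Dual coordinate (expectation parameter) for Bernoulli:
mu = 1/(1+exp(-eta)).
eta = -3.39.
exp(-eta) = exp(3.39) = 29.665952.
mu = 1/(1+29.665952) = 0.0326

0.0326


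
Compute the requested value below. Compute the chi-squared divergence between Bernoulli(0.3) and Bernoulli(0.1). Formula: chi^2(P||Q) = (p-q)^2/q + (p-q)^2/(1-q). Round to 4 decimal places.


Chi-squared divergence between Bernoulli distributions:
chi^2 = (p-q)^2/q + (p-q)^2/(1-q).
p = 0.3, q = 0.1, p-q = 0.2.
(p-q)^2 = 0.04.
term1 = 0.04/0.1 = 0.4.
term2 = 0.04/0.9 = 0.044444.
chi^2 = 0.4 + 0.044444 = 0.4444

0.4444


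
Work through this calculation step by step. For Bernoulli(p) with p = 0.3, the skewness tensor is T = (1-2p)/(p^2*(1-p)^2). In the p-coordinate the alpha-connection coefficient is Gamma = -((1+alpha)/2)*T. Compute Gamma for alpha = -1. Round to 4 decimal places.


Skewness (Amari-Chentsov) tensor: T = (1-2p)/(p^2*(1-p)^2).
p = 0.3, 1-2p = 0.4, p^2 = 0.09, (1-p)^2 = 0.49.
T = 0.4/(0.09 * 0.49) = 9.070295.
In the p-coordinate, Gamma^(alpha) = Gamma^(0) - (alpha/2)*T with Gamma^(0) = (1/2)*g'(p) = -T/2,
so Gamma^(alpha) = -((1+alpha)/2)*T.
alpha = -1, -(1+alpha)/2 = 0.0.
Gamma = 0.0 * 9.070295 = 0.0000

0.0000


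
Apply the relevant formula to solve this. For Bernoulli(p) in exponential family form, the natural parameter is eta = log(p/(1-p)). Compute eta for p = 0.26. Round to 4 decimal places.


Natural parameter for Bernoulli: eta = log(p/(1-p)).
p = 0.26, 1-p = 0.74.
p/(1-p) = 0.351351.
eta = log(0.351351) = -1.0460

-1.0460


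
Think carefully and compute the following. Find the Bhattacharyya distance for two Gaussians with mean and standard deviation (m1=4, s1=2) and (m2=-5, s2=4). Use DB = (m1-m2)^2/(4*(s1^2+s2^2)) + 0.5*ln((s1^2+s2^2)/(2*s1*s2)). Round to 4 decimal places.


Bhattacharyya distance between two Gaussians:
DB = (m1-m2)^2/(4*(s1^2+s2^2)) + (1/2)*ln((s1^2+s2^2)/(2*s1*s2)).
(m1-m2)^2 = (9)^2 = 81.
s1^2+s2^2 = 4 + 16 = 20.
term1 = 81/80 = 1.0125.
term2 = 0.5*ln(20/16.0) = 0.111572.
DB = 1.0125 + 0.111572 = 1.1241

1.1241


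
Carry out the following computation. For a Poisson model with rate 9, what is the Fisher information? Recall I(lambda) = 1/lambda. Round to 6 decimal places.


Fisher information for Poisson: I(lambda) = 1/lambda.
lambda = 9.
I(lambda) = 1/9 = 0.111111

0.111111


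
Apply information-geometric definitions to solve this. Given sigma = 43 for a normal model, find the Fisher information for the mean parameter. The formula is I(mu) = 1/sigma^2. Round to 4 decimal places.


The Fisher information for the mean of a normal distribution is I(mu) = 1/sigma^2.
sigma = 43, so sigma^2 = 1849.
I(mu) = 1/1849 = 0.0005

0.0005


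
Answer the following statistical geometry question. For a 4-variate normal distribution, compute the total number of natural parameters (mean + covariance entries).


Exponential family dimension calculation:
For 4-dim MVN: mean has 4 params, covariance has 4*5/2 = 10 unique entries.
Total dim = 4 + 10 = 14.

14


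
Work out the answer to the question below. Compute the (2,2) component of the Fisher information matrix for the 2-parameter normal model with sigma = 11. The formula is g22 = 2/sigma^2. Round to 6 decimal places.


For the 2-parameter normal family, the Fisher metric has:
  g11 = 1/sigma^2, g22 = 2/sigma^2.
sigma = 11, sigma^2 = 121.
g22 = 0.016529

0.016529


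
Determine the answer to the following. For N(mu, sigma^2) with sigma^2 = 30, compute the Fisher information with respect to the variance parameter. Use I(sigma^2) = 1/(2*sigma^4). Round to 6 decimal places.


Fisher information for variance: I(sigma^2) = 1/(2*sigma^4).
sigma^2 = 30, so sigma^4 = 900.
I = 1/(2*900) = 1/1800 = 0.000556

0.000556


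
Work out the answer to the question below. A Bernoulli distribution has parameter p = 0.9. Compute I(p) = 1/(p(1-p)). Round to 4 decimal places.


For Bernoulli(p), Fisher information is I(p) = 1/(p*(1-p)).
p = 0.9, 1-p = 0.1.
p*(1-p) = 0.09.
I(p) = 1/0.09 = 11.1111

11.1111


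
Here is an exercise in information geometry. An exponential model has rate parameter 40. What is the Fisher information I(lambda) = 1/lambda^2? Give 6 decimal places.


Fisher information for exponential: I(lambda) = 1/lambda^2.
lambda = 40, lambda^2 = 1600.
I = 1/1600 = 0.000625

0.000625


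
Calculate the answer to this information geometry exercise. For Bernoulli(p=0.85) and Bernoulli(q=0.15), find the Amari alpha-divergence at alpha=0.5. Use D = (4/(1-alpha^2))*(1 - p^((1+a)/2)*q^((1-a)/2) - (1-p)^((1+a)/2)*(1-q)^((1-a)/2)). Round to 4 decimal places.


Amari alpha-divergence:
D = (4/(1-alpha^2))*(1 - p^((1+a)/2)*q^((1-a)/2) - (1-p)^((1+a)/2)*(1-q)^((1-a)/2)).
alpha = 0.5, p = 0.85, q = 0.15.
e1 = (1+alpha)/2 = 0.75, e2 = (1-alpha)/2 = 0.25.
t1 = p^e1 * q^e2 = 0.85^0.75 * 0.15^0.25 = 0.550918.
t2 = (1-p)^e1 * (1-q)^e2 = 0.15^0.75 * 0.85^0.25 = 0.231432.
4/(1-alpha^2) = 5.333333.
D = 5.333333*(1 - 0.550918 - 0.231432) = 1.1608

1.1608


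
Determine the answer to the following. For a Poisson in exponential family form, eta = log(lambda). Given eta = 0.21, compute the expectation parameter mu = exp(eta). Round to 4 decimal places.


Expectation parameter for Poisson exponential family:
mu = exp(eta).
eta = 0.21.
mu = exp(0.21) = 1.2337

1.2337


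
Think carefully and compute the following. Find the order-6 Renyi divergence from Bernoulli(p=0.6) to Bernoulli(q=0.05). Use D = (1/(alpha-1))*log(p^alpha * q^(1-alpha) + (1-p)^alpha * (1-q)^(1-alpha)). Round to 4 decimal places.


Renyi divergence of order alpha between Bernoulli distributions:
D = (1/(alpha-1))*log(p^alpha * q^(1-alpha) + (1-p)^alpha * (1-q)^(1-alpha)).
alpha = 6, p = 0.6, q = 0.05.
p^alpha * q^(1-alpha) = 0.6^6 * 0.05^-5 = 149299.2.
(1-p)^alpha * (1-q)^(1-alpha) = 0.4^6 * 0.95^-5 = 0.005293.
sum = 149299.2 + 0.005293 = 149299.205293.
D = (1/5)*log(149299.205293) = 2.3827

2.3827


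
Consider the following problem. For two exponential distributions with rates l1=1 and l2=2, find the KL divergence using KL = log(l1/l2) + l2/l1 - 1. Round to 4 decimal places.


KL divergence for exponential family:
KL = log(l1/l2) + l2/l1 - 1.
log(1/2) = -0.693147.
2/1 = 2.0.
KL = -0.693147 + 2.0 - 1 = 0.3069

0.3069


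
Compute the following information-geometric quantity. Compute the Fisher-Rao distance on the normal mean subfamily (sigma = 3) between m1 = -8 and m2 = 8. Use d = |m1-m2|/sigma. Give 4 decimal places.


On the fixed-variance normal subfamily, geodesic distance = |m1-m2|/sigma.
|-8 - 8| = 16.
sigma = 3.
d = 16/3 = 5.3333

5.3333


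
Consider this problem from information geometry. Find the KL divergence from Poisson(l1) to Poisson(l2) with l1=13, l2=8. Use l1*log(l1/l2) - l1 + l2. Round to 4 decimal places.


KL divergence for Poisson:
KL = l1*log(l1/l2) - l1 + l2.
l1 = 13, l2 = 8.
log(13/8) = 0.485508.
l1*log(l1/l2) = 13 * 0.485508 = 6.311602.
KL = 6.311602 - 13 + 8 = 1.3116

1.3116


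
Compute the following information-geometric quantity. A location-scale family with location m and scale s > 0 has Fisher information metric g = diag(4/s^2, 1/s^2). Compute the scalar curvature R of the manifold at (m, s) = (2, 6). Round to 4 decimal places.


The metric has the form g = (A dm^2 + B ds^2)/s^2 with A = 4, B = 1.
Substitute u = sqrt(A/B)*m: g = B*(du^2 + ds^2)/s^2, i.e. B times the
Poincare upper half-plane metric, which has constant Gaussian curvature -1.
Scaling a 2D metric by a constant c divides the Gaussian curvature by c,
so K = -1/B = -1/(1) = -1.0000 everywhere (the point (m, s) = (2, 6) is irrelevant:
the curvature is constant).
Scalar curvature in dimension 2: R = 2K = -2/(1) = -2.0000.

-2.0000


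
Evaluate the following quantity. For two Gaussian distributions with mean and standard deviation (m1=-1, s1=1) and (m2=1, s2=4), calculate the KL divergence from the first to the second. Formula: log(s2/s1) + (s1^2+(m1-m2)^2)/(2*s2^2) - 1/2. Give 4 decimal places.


KL divergence between normal distributions:
KL = log(s2/s1) + (s1^2 + (m1-m2)^2)/(2*s2^2) - 1/2.
log(4/1) = 1.386294.
(1^2 + (-1-1)^2)/(2*4^2) = (1 + 4)/32 = 0.15625.
KL = 1.386294 + 0.15625 - 0.5 = 1.0425

1.0425


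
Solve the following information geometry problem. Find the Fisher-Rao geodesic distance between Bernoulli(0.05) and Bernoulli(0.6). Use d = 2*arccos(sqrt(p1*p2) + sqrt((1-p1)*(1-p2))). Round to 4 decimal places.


Geodesic distance on Bernoulli manifold:
d(p1,p2) = 2*arccos(sqrt(p1*p2) + sqrt((1-p1)*(1-p2))).
sqrt(p1*p2) = sqrt(0.05*0.6) = 0.173205.
sqrt((1-p1)*(1-p2)) = sqrt(0.95*0.4) = 0.616441.
arg = 0.173205 + 0.616441 = 0.789646.
d = 2*arccos(0.789646) = 1.3211

1.3211


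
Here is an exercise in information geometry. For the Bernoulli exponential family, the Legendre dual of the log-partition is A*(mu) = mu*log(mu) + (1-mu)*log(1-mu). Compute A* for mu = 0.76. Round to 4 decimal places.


Legendre transform for Bernoulli:
A*(mu) = mu*log(mu) + (1-mu)*log(1-mu).
mu = 0.76, 1-mu = 0.24.
mu*log(mu) = 0.76*log(0.76) = -0.208572.
(1-mu)*log(1-mu) = 0.24*log(0.24) = -0.342508.
A* = -0.208572 + -0.342508 = -0.5511

-0.5511


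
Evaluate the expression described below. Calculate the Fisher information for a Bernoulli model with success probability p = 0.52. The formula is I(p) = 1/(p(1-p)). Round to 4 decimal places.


For Bernoulli(p), Fisher information is I(p) = 1/(p*(1-p)).
p = 0.52, 1-p = 0.48.
p*(1-p) = 0.2496.
I(p) = 1/0.2496 = 4.0064

4.0064


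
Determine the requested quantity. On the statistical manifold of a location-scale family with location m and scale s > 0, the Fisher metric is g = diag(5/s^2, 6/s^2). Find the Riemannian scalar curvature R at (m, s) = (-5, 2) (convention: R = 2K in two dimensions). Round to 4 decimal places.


The metric has the form g = (A dm^2 + B ds^2)/s^2 with A = 5, B = 6.
Substitute u = sqrt(A/B)*m: g = B*(du^2 + ds^2)/s^2, i.e. B times the
Poincare upper half-plane metric, which has constant Gaussian curvature -1.
Scaling a 2D metric by a constant c divides the Gaussian curvature by c,
so K = -1/B = -1/(6) = -0.1667 everywhere (the point (m, s) = (-5, 2) is irrelevant:
the curvature is constant).
Scalar curvature in dimension 2: R = 2K = -2/(6) = -0.3333.

-0.3333


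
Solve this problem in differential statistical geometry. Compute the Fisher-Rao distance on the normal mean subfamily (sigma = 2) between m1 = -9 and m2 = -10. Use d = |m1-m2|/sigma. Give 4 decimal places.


On the fixed-variance normal subfamily, geodesic distance = |m1-m2|/sigma.
|-9 - -10| = 1.
sigma = 2.
d = 1/2 = 0.5000

0.5000


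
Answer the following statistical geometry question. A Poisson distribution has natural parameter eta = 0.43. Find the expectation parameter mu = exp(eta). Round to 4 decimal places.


Expectation parameter for Poisson exponential family:
mu = exp(eta).
eta = 0.43.
mu = exp(0.43) = 1.5373

1.5373


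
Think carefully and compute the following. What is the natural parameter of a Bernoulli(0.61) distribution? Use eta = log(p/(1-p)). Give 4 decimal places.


Natural parameter for Bernoulli: eta = log(p/(1-p)).
p = 0.61, 1-p = 0.39.
p/(1-p) = 1.564103.
eta = log(1.564103) = 0.4473

0.4473


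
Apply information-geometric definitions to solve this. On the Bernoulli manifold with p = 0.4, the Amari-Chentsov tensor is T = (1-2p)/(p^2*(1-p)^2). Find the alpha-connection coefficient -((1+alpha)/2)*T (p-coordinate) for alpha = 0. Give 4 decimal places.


Skewness (Amari-Chentsov) tensor: T = (1-2p)/(p^2*(1-p)^2).
p = 0.4, 1-2p = 0.2, p^2 = 0.16, (1-p)^2 = 0.36.
T = 0.2/(0.16 * 0.36) = 3.472222.
In the p-coordinate, Gamma^(alpha) = Gamma^(0) - (alpha/2)*T with Gamma^(0) = (1/2)*g'(p) = -T/2,
so Gamma^(alpha) = -((1+alpha)/2)*T.
alpha = 0, -(1+alpha)/2 = -0.5.
Gamma = -0.5 * 3.472222 = -1.7361

-1.7361


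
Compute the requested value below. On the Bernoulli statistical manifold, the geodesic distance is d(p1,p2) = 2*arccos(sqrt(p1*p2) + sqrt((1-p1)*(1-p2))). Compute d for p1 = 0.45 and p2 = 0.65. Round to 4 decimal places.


Geodesic distance on Bernoulli manifold:
d(p1,p2) = 2*arccos(sqrt(p1*p2) + sqrt((1-p1)*(1-p2))).
sqrt(p1*p2) = sqrt(0.45*0.65) = 0.540833.
sqrt((1-p1)*(1-p2)) = sqrt(0.55*0.35) = 0.438748.
arg = 0.540833 + 0.438748 = 0.979581.
d = 2*arccos(0.979581) = 0.4049

0.4049


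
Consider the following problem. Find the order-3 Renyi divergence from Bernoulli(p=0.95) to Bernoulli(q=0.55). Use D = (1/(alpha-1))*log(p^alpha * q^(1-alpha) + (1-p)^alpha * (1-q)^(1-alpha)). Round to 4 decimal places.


Renyi divergence of order alpha between Bernoulli distributions:
D = (1/(alpha-1))*log(p^alpha * q^(1-alpha) + (1-p)^alpha * (1-q)^(1-alpha)).
alpha = 3, p = 0.95, q = 0.55.
p^alpha * q^(1-alpha) = 0.95^3 * 0.55^-2 = 2.834298.
(1-p)^alpha * (1-q)^(1-alpha) = 0.05^3 * 0.45^-2 = 0.000617.
sum = 2.834298 + 0.000617 = 2.834915.
D = (1/2)*log(2.834915) = 0.5210

0.5210


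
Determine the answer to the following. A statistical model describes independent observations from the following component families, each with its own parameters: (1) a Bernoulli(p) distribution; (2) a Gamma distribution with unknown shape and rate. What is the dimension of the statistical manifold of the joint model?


The dimension of a statistical manifold equals the number of free
(independent) real parameters of the model. For a product of independent
blocks the parameter counts add.
- Bernoulli (p): 1.
- Gamma (shape, rate): 2.
Total = 1 + 2 = 3.
Dimension = 3

3


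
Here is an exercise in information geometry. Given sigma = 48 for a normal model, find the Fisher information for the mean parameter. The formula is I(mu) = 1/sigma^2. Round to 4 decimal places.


The Fisher information for the mean of a normal distribution is I(mu) = 1/sigma^2.
sigma = 48, so sigma^2 = 2304.
I(mu) = 1/2304 = 0.0004

0.0004


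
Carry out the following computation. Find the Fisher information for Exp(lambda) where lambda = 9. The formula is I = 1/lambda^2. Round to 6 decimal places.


Fisher information for exponential: I(lambda) = 1/lambda^2.
lambda = 9, lambda^2 = 81.
I = 1/81 = 0.012346

0.012346


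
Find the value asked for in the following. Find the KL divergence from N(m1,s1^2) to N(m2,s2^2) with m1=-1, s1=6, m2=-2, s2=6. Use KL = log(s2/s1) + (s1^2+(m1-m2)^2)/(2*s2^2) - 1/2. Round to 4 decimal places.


KL divergence between normal distributions:
KL = log(s2/s1) + (s1^2 + (m1-m2)^2)/(2*s2^2) - 1/2.
log(6/6) = 0.0.
(6^2 + (-1--2)^2)/(2*6^2) = (36 + 1)/72 = 0.513889.
KL = 0.0 + 0.513889 - 0.5 = 0.0139

0.0139


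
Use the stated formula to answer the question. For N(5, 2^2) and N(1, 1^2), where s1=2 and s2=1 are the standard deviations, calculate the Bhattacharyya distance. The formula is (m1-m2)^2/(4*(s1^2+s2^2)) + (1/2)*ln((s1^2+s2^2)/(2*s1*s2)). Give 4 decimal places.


Bhattacharyya distance between two Gaussians:
DB = (m1-m2)^2/(4*(s1^2+s2^2)) + (1/2)*ln((s1^2+s2^2)/(2*s1*s2)).
(m1-m2)^2 = (4)^2 = 16.
s1^2+s2^2 = 4 + 1 = 5.
term1 = 16/20 = 0.8.
term2 = 0.5*ln(5/4.0) = 0.111572.
DB = 0.8 + 0.111572 = 0.9116

0.9116


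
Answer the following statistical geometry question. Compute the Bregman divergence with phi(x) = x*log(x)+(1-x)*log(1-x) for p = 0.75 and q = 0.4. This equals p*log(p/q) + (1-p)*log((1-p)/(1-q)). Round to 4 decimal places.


Bregman divergence with negative entropy generator:
D = p*log(p/q) + (1-p)*log((1-p)/(1-q)).
p = 0.75, q = 0.4.
p*log(p/q) = 0.75*log(0.75/0.4) = 0.471456.
(1-p)*log((1-p)/(1-q)) = 0.25*log(0.25/0.6) = -0.218867.
D = 0.471456 + -0.218867 = 0.2526

0.2526


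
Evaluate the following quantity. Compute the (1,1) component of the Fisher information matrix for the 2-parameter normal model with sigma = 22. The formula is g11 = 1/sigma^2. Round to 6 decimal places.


For the 2-parameter normal family, the Fisher metric has:
  g11 = 1/sigma^2, g22 = 2/sigma^2.
sigma = 22, sigma^2 = 484.
g11 = 0.002066

0.002066


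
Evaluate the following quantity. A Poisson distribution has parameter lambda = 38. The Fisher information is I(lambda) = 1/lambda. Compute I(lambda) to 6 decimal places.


Fisher information for Poisson: I(lambda) = 1/lambda.
lambda = 38.
I(lambda) = 1/38 = 0.026316

0.026316


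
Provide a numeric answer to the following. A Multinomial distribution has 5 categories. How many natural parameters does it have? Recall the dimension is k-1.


Exponential family dimension calculation:
For Multinomial with k=5 categories, dim = k-1 = 4.

4


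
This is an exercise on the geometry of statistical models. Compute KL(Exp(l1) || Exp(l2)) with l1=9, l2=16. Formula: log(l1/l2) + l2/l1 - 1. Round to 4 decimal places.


KL divergence for exponential family:
KL = log(l1/l2) + l2/l1 - 1.
log(9/16) = -0.575364.
16/9 = 1.777778.
KL = -0.575364 + 1.777778 - 1 = 0.2024

0.2024


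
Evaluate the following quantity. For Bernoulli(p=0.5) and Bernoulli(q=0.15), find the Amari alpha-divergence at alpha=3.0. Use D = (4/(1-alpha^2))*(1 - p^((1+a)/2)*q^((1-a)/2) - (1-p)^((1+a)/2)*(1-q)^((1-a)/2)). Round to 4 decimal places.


Amari alpha-divergence:
D = (4/(1-alpha^2))*(1 - p^((1+a)/2)*q^((1-a)/2) - (1-p)^((1+a)/2)*(1-q)^((1-a)/2)).
alpha = 3.0, p = 0.5, q = 0.15.
e1 = (1+alpha)/2 = 2.0, e2 = (1-alpha)/2 = -1.0.
t1 = p^e1 * q^e2 = 0.5^2.0 * 0.15^-1.0 = 1.666667.
t2 = (1-p)^e1 * (1-q)^e2 = 0.5^2.0 * 0.85^-1.0 = 0.294118.
4/(1-alpha^2) = -0.5.
D = -0.5*(1 - 1.666667 - 0.294118) = 0.4804

0.4804


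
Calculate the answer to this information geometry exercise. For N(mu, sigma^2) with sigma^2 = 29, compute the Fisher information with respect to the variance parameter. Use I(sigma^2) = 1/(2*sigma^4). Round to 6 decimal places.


Fisher information for variance: I(sigma^2) = 1/(2*sigma^4).
sigma^2 = 29, so sigma^4 = 841.
I = 1/(2*841) = 1/1682 = 0.000595

0.000595


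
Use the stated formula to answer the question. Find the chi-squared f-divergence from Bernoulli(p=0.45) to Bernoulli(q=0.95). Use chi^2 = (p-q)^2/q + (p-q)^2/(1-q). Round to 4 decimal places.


Chi-squared divergence between Bernoulli distributions:
chi^2 = (p-q)^2/q + (p-q)^2/(1-q).
p = 0.45, q = 0.95, p-q = -0.5.
(p-q)^2 = 0.25.
term1 = 0.25/0.95 = 0.263158.
term2 = 0.25/0.05 = 5.0.
chi^2 = 0.263158 + 5.0 = 5.2632

5.2632


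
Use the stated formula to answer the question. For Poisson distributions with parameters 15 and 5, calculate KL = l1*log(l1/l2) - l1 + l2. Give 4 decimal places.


KL divergence for Poisson:
KL = l1*log(l1/l2) - l1 + l2.
l1 = 15, l2 = 5.
log(15/5) = 1.098612.
l1*log(l1/l2) = 15 * 1.098612 = 16.479184.
KL = 16.479184 - 15 + 5 = 6.4792

6.4792


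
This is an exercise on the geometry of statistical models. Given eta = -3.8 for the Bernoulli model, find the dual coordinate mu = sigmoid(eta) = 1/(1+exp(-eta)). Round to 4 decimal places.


Dual coordinate (expectation parameter) for Bernoulli:
mu = 1/(1+exp(-eta)).
eta = -3.8.
exp(-eta) = exp(3.8) = 44.701184.
mu = 1/(1+44.701184) = 0.0219

0.0219


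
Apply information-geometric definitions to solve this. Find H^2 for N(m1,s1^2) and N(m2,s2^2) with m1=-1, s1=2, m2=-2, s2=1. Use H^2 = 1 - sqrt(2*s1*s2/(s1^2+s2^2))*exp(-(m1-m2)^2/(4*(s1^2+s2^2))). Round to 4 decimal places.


Squared Hellinger distance for Gaussians:
H^2 = 1 - sqrt(2*s1*s2/(s1^2+s2^2)) * exp(-(m1-m2)^2/(4*(s1^2+s2^2))).
s1^2 = 4, s2^2 = 1, s1^2+s2^2 = 5.
sqrt(2*2*1/(5)) = 0.894427.
(m1-m2)^2 = (1)^2 = 1.
exp(-1/(4*5)) = exp(-0.05) = 0.951229.
H^2 = 1 - 0.894427*0.951229 = 0.1492

0.1492


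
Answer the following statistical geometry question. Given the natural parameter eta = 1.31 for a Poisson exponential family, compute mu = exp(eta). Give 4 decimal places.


Expectation parameter for Poisson exponential family:
mu = exp(eta).
eta = 1.31.
mu = exp(1.31) = 3.7062

3.7062


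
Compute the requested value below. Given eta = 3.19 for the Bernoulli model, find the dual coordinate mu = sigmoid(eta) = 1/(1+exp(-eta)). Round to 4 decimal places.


Dual coordinate (expectation parameter) for Bernoulli:
mu = 1/(1+exp(-eta)).
eta = 3.19.
exp(-eta) = exp(-3.19) = 0.041172.
mu = 1/(1+0.041172) = 0.9605

0.9605


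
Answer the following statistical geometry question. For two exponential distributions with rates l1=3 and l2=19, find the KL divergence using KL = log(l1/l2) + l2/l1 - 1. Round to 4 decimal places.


KL divergence for exponential family:
KL = log(l1/l2) + l2/l1 - 1.
log(3/19) = -1.845827.
19/3 = 6.333333.
KL = -1.845827 + 6.333333 - 1 = 3.4875

3.4875


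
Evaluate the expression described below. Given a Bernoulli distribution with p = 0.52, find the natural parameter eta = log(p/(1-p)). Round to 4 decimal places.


Natural parameter for Bernoulli: eta = log(p/(1-p)).
p = 0.52, 1-p = 0.48.
p/(1-p) = 1.083333.
eta = log(1.083333) = 0.0800

0.0800


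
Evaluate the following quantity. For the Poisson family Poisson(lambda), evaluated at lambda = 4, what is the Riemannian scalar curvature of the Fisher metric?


This family has a single free parameter, so its statistical manifold
is 1-dimensional. The Riemann curvature tensor of any 1-dimensional
Riemannian manifold vanishes identically, so R = 0.

0


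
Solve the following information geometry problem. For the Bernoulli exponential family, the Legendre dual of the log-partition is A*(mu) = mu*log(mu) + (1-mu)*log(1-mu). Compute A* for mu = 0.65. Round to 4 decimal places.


Legendre transform for Bernoulli:
A*(mu) = mu*log(mu) + (1-mu)*log(1-mu).
mu = 0.65, 1-mu = 0.35.
mu*log(mu) = 0.65*log(0.65) = -0.280009.
(1-mu)*log(1-mu) = 0.35*log(0.35) = -0.367438.
A* = -0.280009 + -0.367438 = -0.6474

-0.6474


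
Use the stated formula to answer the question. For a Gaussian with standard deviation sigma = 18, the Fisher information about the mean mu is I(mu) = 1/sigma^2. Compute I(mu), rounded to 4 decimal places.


The Fisher information for the mean of a normal distribution is I(mu) = 1/sigma^2.
sigma = 18, so sigma^2 = 324.
I(mu) = 1/324 = 0.0031

0.0031


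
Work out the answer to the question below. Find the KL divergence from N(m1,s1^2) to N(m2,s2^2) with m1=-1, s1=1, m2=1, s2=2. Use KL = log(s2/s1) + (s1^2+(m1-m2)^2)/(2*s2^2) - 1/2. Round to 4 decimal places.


KL divergence between normal distributions:
KL = log(s2/s1) + (s1^2 + (m1-m2)^2)/(2*s2^2) - 1/2.
log(2/1) = 0.693147.
(1^2 + (-1-1)^2)/(2*2^2) = (1 + 4)/8 = 0.625.
KL = 0.693147 + 0.625 - 0.5 = 0.8181

0.8181


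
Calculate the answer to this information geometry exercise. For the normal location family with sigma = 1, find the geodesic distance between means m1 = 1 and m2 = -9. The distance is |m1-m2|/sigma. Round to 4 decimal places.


On the fixed-variance normal subfamily, geodesic distance = |m1-m2|/sigma.
|1 - -9| = 10.
sigma = 1.
d = 10/1 = 10.0000

10.0000


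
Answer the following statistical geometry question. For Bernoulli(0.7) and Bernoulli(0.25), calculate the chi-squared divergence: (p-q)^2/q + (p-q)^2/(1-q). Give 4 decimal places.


Chi-squared divergence between Bernoulli distributions:
chi^2 = (p-q)^2/q + (p-q)^2/(1-q).
p = 0.7, q = 0.25, p-q = 0.45.
(p-q)^2 = 0.2025.
term1 = 0.2025/0.25 = 0.81.
term2 = 0.2025/0.75 = 0.27.
chi^2 = 0.81 + 0.27 = 1.0800

1.0800


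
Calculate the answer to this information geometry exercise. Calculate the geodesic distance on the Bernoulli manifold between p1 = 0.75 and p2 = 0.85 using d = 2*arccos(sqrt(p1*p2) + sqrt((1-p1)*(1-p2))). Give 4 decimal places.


Geodesic distance on Bernoulli manifold:
d(p1,p2) = 2*arccos(sqrt(p1*p2) + sqrt((1-p1)*(1-p2))).
sqrt(p1*p2) = sqrt(0.75*0.85) = 0.798436.
sqrt((1-p1)*(1-p2)) = sqrt(0.25*0.15) = 0.193649.
arg = 0.798436 + 0.193649 = 0.992085.
d = 2*arccos(0.992085) = 0.2518

0.2518


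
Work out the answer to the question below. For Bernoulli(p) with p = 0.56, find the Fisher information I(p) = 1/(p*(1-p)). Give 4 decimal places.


For Bernoulli(p), Fisher information is I(p) = 1/(p*(1-p)).
p = 0.56, 1-p = 0.44.
p*(1-p) = 0.2464.
I(p) = 1/0.2464 = 4.0584

4.0584


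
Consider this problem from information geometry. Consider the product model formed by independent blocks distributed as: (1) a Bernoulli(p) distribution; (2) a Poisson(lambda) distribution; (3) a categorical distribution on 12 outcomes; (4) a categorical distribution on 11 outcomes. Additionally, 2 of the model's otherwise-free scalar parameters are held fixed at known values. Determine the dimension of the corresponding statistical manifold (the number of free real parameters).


The dimension of a statistical manifold equals the number of free
(independent) real parameters of the model. For a product of independent
blocks the parameter counts add.
- Bernoulli (p): 1.
- Poisson (lambda): 1.
- categorical on 12 outcomes (probabilities sum to 1): 12-1 = 11.
- categorical on 11 outcomes (probabilities sum to 1): 11-1 = 10.
Total = 1 + 1 + 11 + 10 = 23.
2 parameter(s) fixed at known values: 23 - 2 = 21.
Dimension = 21

21


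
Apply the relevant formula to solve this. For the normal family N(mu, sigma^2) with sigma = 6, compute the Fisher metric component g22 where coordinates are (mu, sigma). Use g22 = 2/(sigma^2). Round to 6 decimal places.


For the 2-parameter normal family, the Fisher metric has:
  g11 = 1/sigma^2, g22 = 2/sigma^2.
sigma = 6, sigma^2 = 36.
g22 = 0.055556

0.055556


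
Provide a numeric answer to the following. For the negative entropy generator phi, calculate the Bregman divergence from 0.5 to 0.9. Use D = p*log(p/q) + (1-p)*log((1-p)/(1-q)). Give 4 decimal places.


Bregman divergence with negative entropy generator:
D = p*log(p/q) + (1-p)*log((1-p)/(1-q)).
p = 0.5, q = 0.9.
p*log(p/q) = 0.5*log(0.5/0.9) = -0.293893.
(1-p)*log((1-p)/(1-q)) = 0.5*log(0.5/0.1) = 0.804719.
D = -0.293893 + 0.804719 = 0.5108

0.5108


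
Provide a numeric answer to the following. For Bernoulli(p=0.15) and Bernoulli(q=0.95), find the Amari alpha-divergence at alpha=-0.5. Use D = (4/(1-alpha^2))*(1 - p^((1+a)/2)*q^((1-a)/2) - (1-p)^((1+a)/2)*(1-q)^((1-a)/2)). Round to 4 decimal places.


Amari alpha-divergence:
D = (4/(1-alpha^2))*(1 - p^((1+a)/2)*q^((1-a)/2) - (1-p)^((1+a)/2)*(1-q)^((1-a)/2)).
alpha = -0.5, p = 0.15, q = 0.95.
e1 = (1+alpha)/2 = 0.25, e2 = (1-alpha)/2 = 0.75.
t1 = p^e1 * q^e2 = 0.15^0.25 * 0.95^0.75 = 0.598847.
t2 = (1-p)^e1 * (1-q)^e2 = 0.85^0.25 * 0.05^0.75 = 0.101527.
4/(1-alpha^2) = 5.333333.
D = 5.333333*(1 - 0.598847 - 0.101527) = 1.5980

1.5980
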